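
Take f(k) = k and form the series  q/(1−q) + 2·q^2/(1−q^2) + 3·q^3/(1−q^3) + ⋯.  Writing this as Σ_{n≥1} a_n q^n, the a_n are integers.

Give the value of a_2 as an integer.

d|2:{2,1}  Σf=2+1=3

a_2 = 3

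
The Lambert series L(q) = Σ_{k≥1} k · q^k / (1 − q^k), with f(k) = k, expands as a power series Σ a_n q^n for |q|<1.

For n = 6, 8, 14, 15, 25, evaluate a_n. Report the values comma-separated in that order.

[q^6] f(6)=6,f(3)=3,f(2)=2,f(1)=1 ⇒ 12
[q^8] f(8)=8,f(4)=4,f(2)=2,f(1)=1 ⇒ 15
n=14: 14·1 7·2 2·7 1·14  f→[14+7+2+1]=24
q^15  k|15↦f(k): 15:15 5:5 3:3 1:1  a_15=24
q^25  k|25↦f(k): 1:1 5:5 25:25  a_25=31

12, 15, 24, 24, 31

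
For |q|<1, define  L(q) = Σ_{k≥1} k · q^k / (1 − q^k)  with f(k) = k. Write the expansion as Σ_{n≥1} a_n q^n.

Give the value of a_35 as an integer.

a_35 = 48

[q^35] f(1)=1,f(5)=5,f(7)=7,f(35)=35 ⇒ 48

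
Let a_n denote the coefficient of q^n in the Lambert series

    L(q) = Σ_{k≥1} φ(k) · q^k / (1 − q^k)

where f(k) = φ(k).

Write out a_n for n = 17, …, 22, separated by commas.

[q^17] φ(1)=1,φ(17)=16 ⇒ 17
q^18  k|18↦φ(k): 18:6 9:6 6:2 3:2 2:1 1:1  a_18=18
d|19:{19,1}  Σφ=18+1=19
d|20:{20,10,5,4,2,1}  Σφ=8+4+4+2+1+1=20
n=21: 21·1 7·3 3·7 1·21  φ→[12+6+2+1]=21
[q^22] φ(1)=1,φ(2)=1,φ(11)=10,φ(22)=10 ⇒ 22

17, 18, 19, 20, 21, 22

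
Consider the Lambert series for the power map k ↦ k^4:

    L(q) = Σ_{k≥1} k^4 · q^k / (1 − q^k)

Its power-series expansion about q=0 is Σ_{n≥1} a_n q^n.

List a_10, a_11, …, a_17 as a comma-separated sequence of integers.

n=10: 10·1 5·2 2·5 1·10  f→[10000+625+16+1]=10642
[q^11] f(1)=1,f(11)=14641 ⇒ 14642
n=12: 12·1 6·2 4·3 3·4 2·6 1·12  f→[20736+1296+256+81+16+1]=22386
q^13  k|13↦f(k): 13:28561 1:1  a_13=28562
d|14:{14,7,2,1}  Σf=38416+2401+16+1=40834
[q^15] f(15)=50625,f(5)=625,f(3)=81,f(1)=1 ⇒ 51332
n=16: 16·1 8·2 4·4 2·8 1·16  f→[65536+4096+256+16+1]=69905
d|17:{17,1}  Σf=83521+1=83522

10642, 14642, 22386, 28562, 40834, 51332, 69905, 83522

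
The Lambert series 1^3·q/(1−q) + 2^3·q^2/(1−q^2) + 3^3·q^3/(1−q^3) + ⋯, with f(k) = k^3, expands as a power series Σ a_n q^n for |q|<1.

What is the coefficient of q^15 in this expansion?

q^15  k|15↦f(k): 15:3375 5:125 3:27 1:1  a_15=3528

a_15 = 3528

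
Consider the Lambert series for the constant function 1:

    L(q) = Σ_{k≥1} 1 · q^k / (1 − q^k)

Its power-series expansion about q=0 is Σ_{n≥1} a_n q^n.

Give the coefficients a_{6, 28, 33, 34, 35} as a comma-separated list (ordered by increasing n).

4, 6, 4, 4, 4

q^6  k|6↦f(k): 1:1 2:1 3:1 6:1  a_6=4
d|28:{28,14,7,4,2,1}  Σf=1+1+1+1+1+1=6
q^33  k|33↦f(k): 1:1 3:1 11:1 33:1  a_33=4
d|34:{1,2,17,34}  Σf=1+1+1+1=4
n=35: 1·35 5·7 7·5 35·1  f→[1+1+1+1]=4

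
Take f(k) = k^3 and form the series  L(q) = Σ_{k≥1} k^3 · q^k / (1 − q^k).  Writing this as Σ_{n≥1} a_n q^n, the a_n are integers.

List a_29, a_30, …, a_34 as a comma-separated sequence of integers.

n=29: 29·1 1·29  f→[24389+1]=24390
[q^30] f(1)=1,f(2)=8,f(3)=27,f(5)=125,f(6)=216,f(10)=1000,f(15)=3375,f(30)=27000 ⇒ 31752
[q^31] f(1)=1,f(31)=29791 ⇒ 29792
n=32: 1·32 2·16 4·8 8·4 16·2 32·1  f→[1+8+64+512+4096+32768]=37449
n=33: 1·33 3·11 11·3 33·1  f→[1+27+1331+35937]=37296
n=34: 1·34 2·17 17·2 34·1  f→[1+8+4913+39304]=44226

24390, 31752, 29792, 37449, 37296, 44226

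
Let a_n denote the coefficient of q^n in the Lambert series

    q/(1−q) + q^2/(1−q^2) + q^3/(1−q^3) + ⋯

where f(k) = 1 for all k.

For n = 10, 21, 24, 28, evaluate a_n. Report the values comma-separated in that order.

4, 4, 8, 6

n=10: 10·1 5·2 2·5 1·10  f→[1+1+1+1]=4
[q^21] f(1)=1,f(3)=1,f(7)=1,f(21)=1 ⇒ 4
q^24  k|24↦f(k): 24:1 12:1 8:1 6:1 4:1 3:1 2:1 1:1  a_24=8
n=28: 28·1 14·2 7·4 4·7 2·14 1·28  f→[1+1+1+1+1+1]=6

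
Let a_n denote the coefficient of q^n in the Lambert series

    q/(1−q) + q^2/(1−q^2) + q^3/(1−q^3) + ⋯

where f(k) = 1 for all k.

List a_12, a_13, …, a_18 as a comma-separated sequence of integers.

6, 2, 4, 4, 5, 2, 6

d|12:{12,6,4,3,2,1}  Σf=1+1+1+1+1+1=6
q^13  k|13↦f(k): 13:1 1:1  a_13=2
q^14  k|14↦f(k): 1:1 2:1 7:1 14:1  a_14=4
d|15:{1,3,5,15}  Σf=1+1+1+1=4
q^16  k|16↦f(k): 1:1 2:1 4:1 8:1 16:1  a_16=5
n=17: 1·17 17·1  f→[1+1]=2
n=18: 1·18 2·9 3·6 6·3 9·2 18·1  f→[1+1+1+1+1+1]=6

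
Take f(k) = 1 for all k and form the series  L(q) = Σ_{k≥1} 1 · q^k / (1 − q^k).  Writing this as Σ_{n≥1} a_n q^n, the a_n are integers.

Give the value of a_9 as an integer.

a_9 = 3

q^9  k|9↦f(k): 9:1 3:1 1:1  a_9=3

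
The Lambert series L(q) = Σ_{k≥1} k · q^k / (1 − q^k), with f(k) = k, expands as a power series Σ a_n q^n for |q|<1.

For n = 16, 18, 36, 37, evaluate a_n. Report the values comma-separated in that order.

d|16:{1,2,4,8,16}  Σf=1+2+4+8+16=31
[q^18] f(18)=18,f(9)=9,f(6)=6,f(3)=3,f(2)=2,f(1)=1 ⇒ 39
d|36:{36,18,12,9,6,4,3,2,1}  Σf=36+18+12+9+6+4+3+2+1=91
n=37: 37·1 1·37  f→[37+1]=38

31, 39, 91, 38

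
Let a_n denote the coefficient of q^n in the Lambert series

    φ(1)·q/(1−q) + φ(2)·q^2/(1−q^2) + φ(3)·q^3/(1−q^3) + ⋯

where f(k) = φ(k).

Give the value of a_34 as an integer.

d|34:{34,17,2,1}  Σφ=16+16+1+1=34

a_34 = 34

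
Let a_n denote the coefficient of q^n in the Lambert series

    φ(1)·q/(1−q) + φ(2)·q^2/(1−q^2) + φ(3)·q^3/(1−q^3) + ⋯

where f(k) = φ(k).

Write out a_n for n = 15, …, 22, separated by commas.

q^15  k|15↦φ(k): 1:1 3:2 5:4 15:8  a_15=15
[q^16] φ(16)=8,φ(8)=4,φ(4)=2,φ(2)=1,φ(1)=1 ⇒ 16
d|17:{17,1}  Σφ=16+1=17
d|18:{18,9,6,3,2,1}  Σφ=6+6+2+2+1+1=18
q^19  k|19↦φ(k): 19:18 1:1  a_19=19
[q^20] φ(1)=1,φ(2)=1,φ(4)=2,φ(5)=4,φ(10)=4,φ(20)=8 ⇒ 20
d|21:{21,7,3,1}  Σφ=12+6+2+1=21
d|22:{22,11,2,1}  Σφ=10+10+1+1=22

15, 16, 17, 18, 19, 20, 21, 22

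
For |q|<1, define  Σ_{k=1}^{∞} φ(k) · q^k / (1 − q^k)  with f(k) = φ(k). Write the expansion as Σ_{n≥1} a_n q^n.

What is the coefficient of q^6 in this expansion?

n=6: 6·1 3·2 2·3 1·6  φ→[2+2+1+1]=6

a_6 = 6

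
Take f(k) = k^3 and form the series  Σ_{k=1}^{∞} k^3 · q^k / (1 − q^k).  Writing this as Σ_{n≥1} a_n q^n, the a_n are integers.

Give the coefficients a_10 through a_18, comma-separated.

n=10: 1·10 2·5 5·2 10·1  f→[1+8+125+1000]=1134
q^11  k|11↦f(k): 1:1 11:1331  a_11=1332
n=12: 12·1 6·2 4·3 3·4 2·6 1·12  f→[1728+216+64+27+8+1]=2044
d|13:{13,1}  Σf=2197+1=2198
q^14  k|14↦f(k): 14:2744 7:343 2:8 1:1  a_14=3096
d|15:{15,5,3,1}  Σf=3375+125+27+1=3528
n=16: 16·1 8·2 4·4 2·8 1·16  f→[4096+512+64+8+1]=4681
d|17:{1,17}  Σf=1+4913=4914
n=18: 18·1 9·2 6·3 3·6 2·9 1·18  f→[5832+729+216+27+8+1]=6813

1134, 1332, 2044, 2198, 3096, 3528, 4681, 4914, 6813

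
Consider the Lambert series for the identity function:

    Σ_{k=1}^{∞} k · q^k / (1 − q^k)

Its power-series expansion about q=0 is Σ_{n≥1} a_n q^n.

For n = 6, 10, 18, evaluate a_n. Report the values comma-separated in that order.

n=6: 6·1 3·2 2·3 1·6  f→[6+3+2+1]=12
[q^10] f(10)=10,f(5)=5,f(2)=2,f(1)=1 ⇒ 18
q^18  k|18↦f(k): 18:18 9:9 6:6 3:3 2:2 1:1  a_18=39

12, 18, 39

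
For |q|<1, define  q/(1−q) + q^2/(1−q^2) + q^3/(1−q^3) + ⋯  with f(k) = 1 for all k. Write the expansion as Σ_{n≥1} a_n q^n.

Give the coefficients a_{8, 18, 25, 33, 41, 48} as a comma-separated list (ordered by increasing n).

4, 6, 3, 4, 2, 10

n=8: 1·8 2·4 4·2 8·1  f→[1+1+1+1]=4
q^18  k|18↦f(k): 18:1 9:1 6:1 3:1 2:1 1:1  a_18=6
d|25:{1,5,25}  Σf=1+1+1=3
q^33  k|33↦f(k): 1:1 3:1 11:1 33:1  a_33=4
q^41  k|41↦f(k): 1:1 41:1  a_41=2
[q^48] f(48)=1,f(24)=1,f(16)=1,f(12)=1,f(8)=1,f(6)=1,f(4)=1,f(3)=1,f(2)=1,f(1)=1 ⇒ 10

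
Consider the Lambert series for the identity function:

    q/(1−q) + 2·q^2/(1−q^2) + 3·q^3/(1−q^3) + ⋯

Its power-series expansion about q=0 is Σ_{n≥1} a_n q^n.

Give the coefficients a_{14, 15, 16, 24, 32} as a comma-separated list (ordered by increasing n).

24, 24, 31, 60, 63

d|14:{1,2,7,14}  Σf=1+2+7+14=24
d|15:{15,5,3,1}  Σf=15+5+3+1=24
q^16  k|16↦f(k): 1:1 2:2 4:4 8:8 16:16  a_16=31
[q^24] f(24)=24,f(12)=12,f(8)=8,f(6)=6,f(4)=4,f(3)=3,f(2)=2,f(1)=1 ⇒ 60
n=32: 32·1 16·2 8·4 4·8 2·16 1·32  f→[32+16+8+4+2+1]=63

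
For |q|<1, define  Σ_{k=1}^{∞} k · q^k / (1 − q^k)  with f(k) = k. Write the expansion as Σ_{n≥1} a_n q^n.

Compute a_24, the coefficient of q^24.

a_24 = 60

n=24: 24·1 12·2 8·3 6·4 4·6 3·8 2·12 1·24  f→[24+12+8+6+4+3+2+1]=60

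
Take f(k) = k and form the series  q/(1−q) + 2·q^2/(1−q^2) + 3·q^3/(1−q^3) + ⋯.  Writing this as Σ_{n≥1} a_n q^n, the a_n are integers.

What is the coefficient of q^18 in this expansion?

n=18: 1·18 2·9 3·6 6·3 9·2 18·1  f→[1+2+3+6+9+18]=39

a_18 = 39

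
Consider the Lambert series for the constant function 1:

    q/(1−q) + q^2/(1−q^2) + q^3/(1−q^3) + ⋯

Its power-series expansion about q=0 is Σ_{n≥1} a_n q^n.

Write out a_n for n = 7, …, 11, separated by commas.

d|7:{7,1}  Σf=1+1=2
d|8:{8,4,2,1}  Σf=1+1+1+1=4
d|9:{1,3,9}  Σf=1+1+1=3
[q^10] f(1)=1,f(2)=1,f(5)=1,f(10)=1 ⇒ 4
q^11  k|11↦f(k): 1:1 11:1  a_11=2

2, 4, 3, 4, 2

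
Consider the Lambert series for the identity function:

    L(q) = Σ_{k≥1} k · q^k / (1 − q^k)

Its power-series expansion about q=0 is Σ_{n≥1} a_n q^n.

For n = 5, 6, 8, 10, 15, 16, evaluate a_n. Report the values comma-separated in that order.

6, 12, 15, 18, 24, 31

q^5  k|5↦f(k): 5:5 1:1  a_5=6
[q^6] f(6)=6,f(3)=3,f(2)=2,f(1)=1 ⇒ 12
q^8  k|8↦f(k): 8:8 4:4 2:2 1:1  a_8=15
d|10:{1,2,5,10}  Σf=1+2+5+10=18
n=15: 1·15 3·5 5·3 15·1  f→[1+3+5+15]=24
n=16: 1·16 2·8 4·4 8·2 16·1  f→[1+2+4+8+16]=31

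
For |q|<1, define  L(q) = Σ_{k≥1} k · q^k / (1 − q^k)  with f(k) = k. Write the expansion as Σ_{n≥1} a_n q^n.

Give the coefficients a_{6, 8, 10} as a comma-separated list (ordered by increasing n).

[q^6] f(6)=6,f(3)=3,f(2)=2,f(1)=1 ⇒ 12
q^8  k|8↦f(k): 8:8 4:4 2:2 1:1  a_8=15
d|10:{1,2,5,10}  Σf=1+2+5+10=18

12, 15, 18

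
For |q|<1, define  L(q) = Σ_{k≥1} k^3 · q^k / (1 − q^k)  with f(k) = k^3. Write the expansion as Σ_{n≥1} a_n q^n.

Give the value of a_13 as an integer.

a_13 = 2198

[q^13] f(1)=1,f(13)=2197 ⇒ 2198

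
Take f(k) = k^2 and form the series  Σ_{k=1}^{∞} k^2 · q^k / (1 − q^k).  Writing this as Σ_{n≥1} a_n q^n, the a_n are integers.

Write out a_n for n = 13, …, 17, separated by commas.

170, 250, 260, 341, 290

q^13  k|13↦f(k): 13:169 1:1  a_13=170
d|14:{1,2,7,14}  Σf=1+4+49+196=250
q^15  k|15↦f(k): 15:225 5:25 3:9 1:1  a_15=260
[q^16] f(1)=1,f(2)=4,f(4)=16,f(8)=64,f(16)=256 ⇒ 341
[q^17] f(1)=1,f(17)=289 ⇒ 290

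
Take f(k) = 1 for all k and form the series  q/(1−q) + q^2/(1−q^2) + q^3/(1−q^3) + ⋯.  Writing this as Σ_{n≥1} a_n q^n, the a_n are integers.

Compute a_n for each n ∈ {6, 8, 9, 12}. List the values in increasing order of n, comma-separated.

4, 4, 3, 6

d|6:{1,2,3,6}  Σf=1+1+1+1=4
[q^8] f(8)=1,f(4)=1,f(2)=1,f(1)=1 ⇒ 4
q^9  k|9↦f(k): 1:1 3:1 9:1  a_9=3
d|12:{12,6,4,3,2,1}  Σf=1+1+1+1+1+1=6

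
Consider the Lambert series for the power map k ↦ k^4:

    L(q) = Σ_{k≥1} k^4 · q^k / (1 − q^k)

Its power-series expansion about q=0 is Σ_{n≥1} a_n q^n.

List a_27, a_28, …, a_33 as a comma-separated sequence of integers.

q^27  k|27↦f(k): 1:1 3:81 9:6561 27:531441  a_27=538084
q^28  k|28↦f(k): 1:1 2:16 4:256 7:2401 14:38416 28:614656  a_28=655746
d|29:{1,29}  Σf=1+707281=707282
d|30:{30,15,10,6,5,3,2,1}  Σf=810000+50625+10000+1296+625+81+16+1=872644
n=31: 1·31 31·1  f→[1+923521]=923522
[q^32] f(32)=1048576,f(16)=65536,f(8)=4096,f(4)=256,f(2)=16,f(1)=1 ⇒ 1118481
n=33: 33·1 11·3 3·11 1·33  f→[1185921+14641+81+1]=1200644

538084, 655746, 707282, 872644, 923522, 1118481, 1200644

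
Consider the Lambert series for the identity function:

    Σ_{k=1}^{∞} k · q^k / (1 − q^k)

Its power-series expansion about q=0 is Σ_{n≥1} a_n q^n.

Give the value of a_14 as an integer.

a_14 = 24

[q^14] f(14)=14,f(7)=7,f(2)=2,f(1)=1 ⇒ 24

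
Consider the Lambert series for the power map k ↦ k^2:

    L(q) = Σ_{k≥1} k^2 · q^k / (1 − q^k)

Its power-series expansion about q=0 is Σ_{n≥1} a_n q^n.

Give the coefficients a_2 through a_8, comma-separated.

n=2: 1·2 2·1  f→[1+4]=5
q^3  k|3↦f(k): 3:9 1:1  a_3=10
[q^4] f(4)=16,f(2)=4,f(1)=1 ⇒ 21
d|5:{5,1}  Σf=25+1=26
[q^6] f(6)=36,f(3)=9,f(2)=4,f(1)=1 ⇒ 50
n=7: 1·7 7·1  f→[1+49]=50
d|8:{1,2,4,8}  Σf=1+4+16+64=85

5, 10, 21, 26, 50, 50, 85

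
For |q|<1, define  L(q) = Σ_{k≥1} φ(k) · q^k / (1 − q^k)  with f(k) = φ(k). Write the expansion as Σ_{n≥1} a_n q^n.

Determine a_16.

[q^16] φ(16)=8,φ(8)=4,φ(4)=2,φ(2)=1,φ(1)=1 ⇒ 16

a_16 = 16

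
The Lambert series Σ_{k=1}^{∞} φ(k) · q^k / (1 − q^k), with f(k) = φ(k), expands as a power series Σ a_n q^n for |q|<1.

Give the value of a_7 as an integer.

q^7  k|7↦φ(k): 1:1 7:6  a_7=7

a_7 = 7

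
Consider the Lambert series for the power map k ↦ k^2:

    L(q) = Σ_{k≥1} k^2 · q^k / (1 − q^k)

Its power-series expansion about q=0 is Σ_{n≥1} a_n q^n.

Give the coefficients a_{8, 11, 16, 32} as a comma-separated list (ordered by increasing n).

85, 122, 341, 1365

d|8:{8,4,2,1}  Σf=64+16+4+1=85
[q^11] f(11)=121,f(1)=1 ⇒ 122
d|16:{1,2,4,8,16}  Σf=1+4+16+64+256=341
n=32: 1·32 2·16 4·8 8·4 16·2 32·1  f→[1+4+16+64+256+1024]=1365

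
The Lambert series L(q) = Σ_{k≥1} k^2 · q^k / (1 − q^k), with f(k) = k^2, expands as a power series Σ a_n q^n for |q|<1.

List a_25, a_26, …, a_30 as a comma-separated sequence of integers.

d|25:{25,5,1}  Σf=625+25+1=651
q^26  k|26↦f(k): 26:676 13:169 2:4 1:1  a_26=850
q^27  k|27↦f(k): 27:729 9:81 3:9 1:1  a_27=820
[q^28] f(1)=1,f(2)=4,f(4)=16,f(7)=49,f(14)=196,f(28)=784 ⇒ 1050
[q^29] f(1)=1,f(29)=841 ⇒ 842
q^30  k|30↦f(k): 30:900 15:225 10:100 6:36 5:25 3:9 2:4 1:1  a_30=1300

651, 850, 820, 1050, 842, 1300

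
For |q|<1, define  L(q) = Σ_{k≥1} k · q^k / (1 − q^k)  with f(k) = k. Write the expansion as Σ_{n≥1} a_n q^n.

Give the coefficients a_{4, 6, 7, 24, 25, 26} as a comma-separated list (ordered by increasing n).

7, 12, 8, 60, 31, 42

n=4: 4·1 2·2 1·4  f→[4+2+1]=7
[q^6] f(6)=6,f(3)=3,f(2)=2,f(1)=1 ⇒ 12
n=7: 1·7 7·1  f→[1+7]=8
[q^24] f(24)=24,f(12)=12,f(8)=8,f(6)=6,f(4)=4,f(3)=3,f(2)=2,f(1)=1 ⇒ 60
[q^25] f(25)=25,f(5)=5,f(1)=1 ⇒ 31
n=26: 26·1 13·2 2·13 1·26  f→[26+13+2+1]=42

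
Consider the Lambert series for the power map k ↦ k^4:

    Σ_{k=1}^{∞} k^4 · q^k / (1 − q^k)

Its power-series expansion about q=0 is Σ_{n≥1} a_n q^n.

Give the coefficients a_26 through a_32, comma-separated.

485554, 538084, 655746, 707282, 872644, 923522, 1118481

q^26  k|26↦f(k): 1:1 2:16 13:28561 26:456976  a_26=485554
[q^27] f(27)=531441,f(9)=6561,f(3)=81,f(1)=1 ⇒ 538084
q^28  k|28↦f(k): 1:1 2:16 4:256 7:2401 14:38416 28:614656  a_28=655746
[q^29] f(29)=707281,f(1)=1 ⇒ 707282
n=30: 1·30 2·15 3·10 5·6 6·5 10·3 15·2 30·1  f→[1+16+81+625+1296+10000+50625+810000]=872644
q^31  k|31↦f(k): 31:923521 1:1  a_31=923522
[q^32] f(1)=1,f(2)=16,f(4)=256,f(8)=4096,f(16)=65536,f(32)=1048576 ⇒ 1118481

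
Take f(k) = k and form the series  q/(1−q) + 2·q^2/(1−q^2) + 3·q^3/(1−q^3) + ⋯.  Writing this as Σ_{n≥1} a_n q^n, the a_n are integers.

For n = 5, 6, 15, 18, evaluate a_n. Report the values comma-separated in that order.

6, 12, 24, 39

d|5:{1,5}  Σf=1+5=6
d|6:{1,2,3,6}  Σf=1+2+3+6=12
n=15: 15·1 5·3 3·5 1·15  f→[15+5+3+1]=24
d|18:{18,9,6,3,2,1}  Σf=18+9+6+3+2+1=39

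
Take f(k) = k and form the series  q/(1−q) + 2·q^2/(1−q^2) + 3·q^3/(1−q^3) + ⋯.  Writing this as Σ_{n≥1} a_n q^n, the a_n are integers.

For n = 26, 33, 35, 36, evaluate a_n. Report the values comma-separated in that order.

42, 48, 48, 91

d|26:{1,2,13,26}  Σf=1+2+13+26=42
q^33  k|33↦f(k): 1:1 3:3 11:11 33:33  a_33=48
d|35:{35,7,5,1}  Σf=35+7+5+1=48
d|36:{36,18,12,9,6,4,3,2,1}  Σf=36+18+12+9+6+4+3+2+1=91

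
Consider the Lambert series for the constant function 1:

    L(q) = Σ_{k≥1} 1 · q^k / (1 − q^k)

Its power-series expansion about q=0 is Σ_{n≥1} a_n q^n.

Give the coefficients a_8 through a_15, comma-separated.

4, 3, 4, 2, 6, 2, 4, 4

[q^8] f(1)=1,f(2)=1,f(4)=1,f(8)=1 ⇒ 4
n=9: 9·1 3·3 1·9  f→[1+1+1]=3
[q^10] f(1)=1,f(2)=1,f(5)=1,f(10)=1 ⇒ 4
d|11:{1,11}  Σf=1+1=2
q^12  k|12↦f(k): 1:1 2:1 3:1 4:1 6:1 12:1  a_12=6
[q^13] f(1)=1,f(13)=1 ⇒ 2
[q^14] f(14)=1,f(7)=1,f(2)=1,f(1)=1 ⇒ 4
[q^15] f(15)=1,f(5)=1,f(3)=1,f(1)=1 ⇒ 4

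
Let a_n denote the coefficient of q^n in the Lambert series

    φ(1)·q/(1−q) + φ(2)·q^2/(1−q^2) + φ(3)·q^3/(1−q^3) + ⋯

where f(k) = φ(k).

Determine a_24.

d|24:{1,2,3,4,6,8,12,24}  Σφ=1+1+2+2+2+4+4+8=24

a_24 = 24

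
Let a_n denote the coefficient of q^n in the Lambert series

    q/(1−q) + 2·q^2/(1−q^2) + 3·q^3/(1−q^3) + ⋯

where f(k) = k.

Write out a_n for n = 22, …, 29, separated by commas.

36, 24, 60, 31, 42, 40, 56, 30

[q^22] f(1)=1,f(2)=2,f(11)=11,f(22)=22 ⇒ 36
d|23:{1,23}  Σf=1+23=24
d|24:{24,12,8,6,4,3,2,1}  Σf=24+12+8+6+4+3+2+1=60
d|25:{25,5,1}  Σf=25+5+1=31
[q^26] f(26)=26,f(13)=13,f(2)=2,f(1)=1 ⇒ 42
d|27:{1,3,9,27}  Σf=1+3+9+27=40
n=28: 28·1 14·2 7·4 4·7 2·14 1·28  f→[28+14+7+4+2+1]=56
[q^29] f(1)=1,f(29)=29 ⇒ 30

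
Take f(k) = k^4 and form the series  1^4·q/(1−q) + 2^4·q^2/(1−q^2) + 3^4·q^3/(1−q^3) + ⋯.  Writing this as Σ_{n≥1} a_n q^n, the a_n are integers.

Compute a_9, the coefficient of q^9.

a_9 = 6643

n=9: 9·1 3·3 1·9  f→[6561+81+1]=6643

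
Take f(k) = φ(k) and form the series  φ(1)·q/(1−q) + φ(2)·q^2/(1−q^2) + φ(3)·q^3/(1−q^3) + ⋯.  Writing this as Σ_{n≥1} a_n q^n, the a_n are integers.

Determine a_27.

q^27  k|27↦φ(k): 27:18 9:6 3:2 1:1  a_27=27

a_27 = 27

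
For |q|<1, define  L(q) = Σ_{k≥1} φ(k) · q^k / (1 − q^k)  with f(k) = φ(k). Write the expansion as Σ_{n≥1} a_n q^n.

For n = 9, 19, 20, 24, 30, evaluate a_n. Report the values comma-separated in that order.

q^9  k|9↦φ(k): 9:6 3:2 1:1  a_9=9
q^19  k|19↦φ(k): 19:18 1:1  a_19=19
q^20  k|20↦φ(k): 1:1 2:1 4:2 5:4 10:4 20:8  a_20=20
q^24  k|24↦φ(k): 1:1 2:1 3:2 4:2 6:2 8:4 12:4 24:8  a_24=24
d|30:{30,15,10,6,5,3,2,1}  Σφ=8+8+4+2+4+2+1+1=30

9, 19, 20, 24, 30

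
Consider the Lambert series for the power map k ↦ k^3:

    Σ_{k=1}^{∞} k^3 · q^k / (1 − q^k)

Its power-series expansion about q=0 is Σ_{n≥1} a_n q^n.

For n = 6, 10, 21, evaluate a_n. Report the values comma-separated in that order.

252, 1134, 9632

q^6  k|6↦f(k): 6:216 3:27 2:8 1:1  a_6=252
[q^10] f(1)=1,f(2)=8,f(5)=125,f(10)=1000 ⇒ 1134
[q^21] f(1)=1,f(3)=27,f(7)=343,f(21)=9261 ⇒ 9632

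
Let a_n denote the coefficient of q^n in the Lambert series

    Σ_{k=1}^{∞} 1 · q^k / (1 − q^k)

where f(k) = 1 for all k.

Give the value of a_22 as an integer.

a_22 = 4

q^22  k|22↦f(k): 22:1 11:1 2:1 1:1  a_22=4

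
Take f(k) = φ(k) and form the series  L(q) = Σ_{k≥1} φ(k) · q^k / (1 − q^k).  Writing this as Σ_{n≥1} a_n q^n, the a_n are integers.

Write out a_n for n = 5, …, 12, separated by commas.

n=5: 5·1 1·5  φ→[4+1]=5
q^6  k|6↦φ(k): 1:1 2:1 3:2 6:2  a_6=6
d|7:{1,7}  Σφ=1+6=7
[q^8] φ(1)=1,φ(2)=1,φ(4)=2,φ(8)=4 ⇒ 8
d|9:{9,3,1}  Σφ=6+2+1=9
q^10  k|10↦φ(k): 10:4 5:4 2:1 1:1  a_10=10
d|11:{1,11}  Σφ=1+10=11
q^12  k|12↦φ(k): 1:1 2:1 3:2 4:2 6:2 12:4  a_12=12

5, 6, 7, 8, 9, 10, 11, 12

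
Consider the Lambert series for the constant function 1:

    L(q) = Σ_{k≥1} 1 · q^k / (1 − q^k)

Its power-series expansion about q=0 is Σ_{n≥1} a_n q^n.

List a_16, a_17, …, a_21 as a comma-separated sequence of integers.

[q^16] f(16)=1,f(8)=1,f(4)=1,f(2)=1,f(1)=1 ⇒ 5
[q^17] f(17)=1,f(1)=1 ⇒ 2
n=18: 1·18 2·9 3·6 6·3 9·2 18·1  f→[1+1+1+1+1+1]=6
q^19  k|19↦f(k): 19:1 1:1  a_19=2
n=20: 1·20 2·10 4·5 5·4 10·2 20·1  f→[1+1+1+1+1+1]=6
d|21:{1,3,7,21}  Σf=1+1+1+1=4

5, 2, 6, 2, 6, 4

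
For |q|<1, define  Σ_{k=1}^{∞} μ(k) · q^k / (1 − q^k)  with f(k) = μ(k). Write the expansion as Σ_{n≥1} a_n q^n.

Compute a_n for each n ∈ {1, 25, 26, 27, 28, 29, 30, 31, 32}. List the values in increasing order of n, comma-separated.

[q^1] μ(1)=1 ⇒ 1
d|25:{1,5,25}  Σμ=1+(-1)+0=0
[q^26] μ(26)=1,μ(13)=-1,μ(2)=-1,μ(1)=1 ⇒ 0
q^27  k|27↦μ(k): 1:1 3:-1 9:0 27:0  a_27=0
q^28  k|28↦μ(k): 28:0 14:1 7:-1 4:0 2:-1 1:1  a_28=0
q^29  k|29↦μ(k): 29:-1 1:1  a_29=0
[q^30] μ(1)=1,μ(2)=-1,μ(3)=-1,μ(5)=-1,μ(6)=1,μ(10)=1,μ(15)=1,μ(30)=-1 ⇒ 0
d|31:{1,31}  Σμ=1+(-1)=0
[q^32] μ(32)=0,μ(16)=0,μ(8)=0,μ(4)=0,μ(2)=-1,μ(1)=1 ⇒ 0

1, 0, 0, 0, 0, 0, 0, 0, 0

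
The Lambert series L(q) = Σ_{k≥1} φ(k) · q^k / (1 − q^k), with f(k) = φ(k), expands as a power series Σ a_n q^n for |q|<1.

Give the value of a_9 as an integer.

q^9  k|9↦φ(k): 1:1 3:2 9:6  a_9=9

a_9 = 9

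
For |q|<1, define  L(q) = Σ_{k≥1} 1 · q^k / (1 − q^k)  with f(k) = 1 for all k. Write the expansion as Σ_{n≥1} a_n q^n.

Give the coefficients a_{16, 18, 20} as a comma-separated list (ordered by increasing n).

5, 6, 6

q^16  k|16↦f(k): 1:1 2:1 4:1 8:1 16:1  a_16=5
[q^18] f(18)=1,f(9)=1,f(6)=1,f(3)=1,f(2)=1,f(1)=1 ⇒ 6
q^20  k|20↦f(k): 1:1 2:1 4:1 5:1 10:1 20:1  a_20=6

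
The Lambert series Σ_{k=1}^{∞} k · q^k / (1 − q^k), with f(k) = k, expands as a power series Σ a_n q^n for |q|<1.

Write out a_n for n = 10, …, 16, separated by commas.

d|10:{10,5,2,1}  Σf=10+5+2+1=18
d|11:{1,11}  Σf=1+11=12
n=12: 1·12 2·6 3·4 4·3 6·2 12·1  f→[1+2+3+4+6+12]=28
q^13  k|13↦f(k): 13:13 1:1  a_13=14
n=14: 1·14 2·7 7·2 14·1  f→[1+2+7+14]=24
d|15:{15,5,3,1}  Σf=15+5+3+1=24
d|16:{16,8,4,2,1}  Σf=16+8+4+2+1=31

18, 12, 28, 14, 24, 24, 31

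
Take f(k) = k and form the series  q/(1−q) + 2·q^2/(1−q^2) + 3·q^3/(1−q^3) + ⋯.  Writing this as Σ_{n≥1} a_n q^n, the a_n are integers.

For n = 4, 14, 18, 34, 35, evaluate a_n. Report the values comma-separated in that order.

7, 24, 39, 54, 48

q^4  k|4↦f(k): 4:4 2:2 1:1  a_4=7
n=14: 14·1 7·2 2·7 1·14  f→[14+7+2+1]=24
d|18:{1,2,3,6,9,18}  Σf=1+2+3+6+9+18=39
q^34  k|34↦f(k): 1:1 2:2 17:17 34:34  a_34=54
q^35  k|35↦f(k): 1:1 5:5 7:7 35:35  a_35=48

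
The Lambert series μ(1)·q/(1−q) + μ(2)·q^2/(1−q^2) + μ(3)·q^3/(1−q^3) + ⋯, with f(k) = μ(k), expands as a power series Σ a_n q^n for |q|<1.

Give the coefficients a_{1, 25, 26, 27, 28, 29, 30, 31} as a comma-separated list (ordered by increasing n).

q^1  k|1↦μ(k): 1:1  a_1=1
q^25  k|25↦μ(k): 25:0 5:-1 1:1  a_25=0
[q^26] μ(1)=1,μ(2)=-1,μ(13)=-1,μ(26)=1 ⇒ 0
[q^27] μ(27)=0,μ(9)=0,μ(3)=-1,μ(1)=1 ⇒ 0
d|28:{1,2,4,7,14,28}  Σμ=1+(-1)+0+(-1)+1+0=0
d|29:{29,1}  Σμ=(-1)+1=0
d|30:{1,2,3,5,6,10,15,30}  Σμ=1+(-1)+(-1)+(-1)+1+1+1+(-1)=0
n=31: 31·1 1·31  μ→[(-1)+1]=0

1, 0, 0, 0, 0, 0, 0, 0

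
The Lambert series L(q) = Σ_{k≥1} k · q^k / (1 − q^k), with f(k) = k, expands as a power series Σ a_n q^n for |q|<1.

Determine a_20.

a_20 = 42

d|20:{20,10,5,4,2,1}  Σf=20+10+5+4+2+1=42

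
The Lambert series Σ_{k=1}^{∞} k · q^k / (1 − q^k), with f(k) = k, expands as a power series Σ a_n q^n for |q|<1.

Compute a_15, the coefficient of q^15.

d|15:{15,5,3,1}  Σf=15+5+3+1=24

a_15 = 24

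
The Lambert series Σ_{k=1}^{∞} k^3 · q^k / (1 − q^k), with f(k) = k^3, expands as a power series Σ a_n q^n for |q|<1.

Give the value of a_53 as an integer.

a_53 = 148878

q^53  k|53↦f(k): 1:1 53:148877  a_53=148878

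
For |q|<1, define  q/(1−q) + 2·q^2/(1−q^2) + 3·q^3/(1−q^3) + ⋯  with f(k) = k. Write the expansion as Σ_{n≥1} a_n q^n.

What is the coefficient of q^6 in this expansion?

q^6  k|6↦f(k): 6:6 3:3 2:2 1:1  a_6=12

a_6 = 12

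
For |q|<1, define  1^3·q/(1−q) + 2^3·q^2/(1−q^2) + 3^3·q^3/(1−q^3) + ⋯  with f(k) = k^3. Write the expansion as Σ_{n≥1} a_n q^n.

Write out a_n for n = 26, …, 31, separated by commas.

d|26:{1,2,13,26}  Σf=1+8+2197+17576=19782
q^27  k|27↦f(k): 1:1 3:27 9:729 27:19683  a_27=20440
n=28: 1·28 2·14 4·7 7·4 14·2 28·1  f→[1+8+64+343+2744+21952]=25112
q^29  k|29↦f(k): 29:24389 1:1  a_29=24390
q^30  k|30↦f(k): 30:27000 15:3375 10:1000 6:216 5:125 3:27 2:8 1:1  a_30=31752
q^31  k|31↦f(k): 1:1 31:29791  a_31=29792

19782, 20440, 25112, 24390, 31752, 29792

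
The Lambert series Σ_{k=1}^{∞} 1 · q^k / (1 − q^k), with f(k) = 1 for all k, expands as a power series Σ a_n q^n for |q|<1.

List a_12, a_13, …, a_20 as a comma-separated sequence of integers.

n=12: 1·12 2·6 3·4 4·3 6·2 12·1  f→[1+1+1+1+1+1]=6
n=13: 13·1 1·13  f→[1+1]=2
n=14: 14·1 7·2 2·7 1·14  f→[1+1+1+1]=4
q^15  k|15↦f(k): 1:1 3:1 5:1 15:1  a_15=4
[q^16] f(16)=1,f(8)=1,f(4)=1,f(2)=1,f(1)=1 ⇒ 5
d|17:{17,1}  Σf=1+1=2
n=18: 1·18 2·9 3·6 6·3 9·2 18·1  f→[1+1+1+1+1+1]=6
q^19  k|19↦f(k): 1:1 19:1  a_19=2
n=20: 1·20 2·10 4·5 5·4 10·2 20·1  f→[1+1+1+1+1+1]=6

6, 2, 4, 4, 5, 2, 6, 2, 6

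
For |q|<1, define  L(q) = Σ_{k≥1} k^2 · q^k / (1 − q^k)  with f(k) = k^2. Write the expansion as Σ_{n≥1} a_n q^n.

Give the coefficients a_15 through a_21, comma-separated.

260, 341, 290, 455, 362, 546, 500

n=15: 15·1 5·3 3·5 1·15  f→[225+25+9+1]=260
[q^16] f(1)=1,f(2)=4,f(4)=16,f(8)=64,f(16)=256 ⇒ 341
n=17: 17·1 1·17  f→[289+1]=290
[q^18] f(18)=324,f(9)=81,f(6)=36,f(3)=9,f(2)=4,f(1)=1 ⇒ 455
q^19  k|19↦f(k): 19:361 1:1  a_19=362
n=20: 20·1 10·2 5·4 4·5 2·10 1·20  f→[400+100+25+16+4+1]=546
d|21:{1,3,7,21}  Σf=1+9+49+441=500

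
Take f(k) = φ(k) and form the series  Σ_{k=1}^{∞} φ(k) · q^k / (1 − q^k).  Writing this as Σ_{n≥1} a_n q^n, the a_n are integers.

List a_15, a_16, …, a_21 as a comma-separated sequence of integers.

[q^15] φ(15)=8,φ(5)=4,φ(3)=2,φ(1)=1 ⇒ 15
q^16  k|16↦φ(k): 1:1 2:1 4:2 8:4 16:8  a_16=16
q^17  k|17↦φ(k): 17:16 1:1  a_17=17
q^18  k|18↦φ(k): 18:6 9:6 6:2 3:2 2:1 1:1  a_18=18
d|19:{19,1}  Σφ=18+1=19
n=20: 20·1 10·2 5·4 4·5 2·10 1·20  φ→[8+4+4+2+1+1]=20
q^21  k|21↦φ(k): 1:1 3:2 7:6 21:12  a_21=21

15, 16, 17, 18, 19, 20, 21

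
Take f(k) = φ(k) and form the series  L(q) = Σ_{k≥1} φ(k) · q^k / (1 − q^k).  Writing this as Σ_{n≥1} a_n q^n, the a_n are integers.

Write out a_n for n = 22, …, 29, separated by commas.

q^22  k|22↦φ(k): 1:1 2:1 11:10 22:10  a_22=22
n=23: 23·1 1·23  φ→[22+1]=23
[q^24] φ(24)=8,φ(12)=4,φ(8)=4,φ(6)=2,φ(4)=2,φ(3)=2,φ(2)=1,φ(1)=1 ⇒ 24
n=25: 1·25 5·5 25·1  φ→[1+4+20]=25
[q^26] φ(26)=12,φ(13)=12,φ(2)=1,φ(1)=1 ⇒ 26
d|27:{27,9,3,1}  Σφ=18+6+2+1=27
q^28  k|28↦φ(k): 1:1 2:1 4:2 7:6 14:6 28:12  a_28=28
n=29: 1·29 29·1  φ→[1+28]=29

22, 23, 24, 25, 26, 27, 28, 29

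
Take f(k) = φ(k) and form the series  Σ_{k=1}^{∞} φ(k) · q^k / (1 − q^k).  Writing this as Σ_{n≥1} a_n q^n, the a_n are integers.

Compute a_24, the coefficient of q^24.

q^24  k|24↦φ(k): 24:8 12:4 8:4 6:2 4:2 3:2 2:1 1:1  a_24=24

a_24 = 24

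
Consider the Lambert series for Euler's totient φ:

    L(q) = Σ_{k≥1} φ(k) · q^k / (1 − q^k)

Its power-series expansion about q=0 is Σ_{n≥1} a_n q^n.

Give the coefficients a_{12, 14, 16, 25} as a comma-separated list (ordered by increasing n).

[q^12] φ(12)=4,φ(6)=2,φ(4)=2,φ(3)=2,φ(2)=1,φ(1)=1 ⇒ 12
[q^14] φ(14)=6,φ(7)=6,φ(2)=1,φ(1)=1 ⇒ 14
q^16  k|16↦φ(k): 16:8 8:4 4:2 2:1 1:1  a_16=16
d|25:{1,5,25}  Σφ=1+4+20=25

12, 14, 16, 25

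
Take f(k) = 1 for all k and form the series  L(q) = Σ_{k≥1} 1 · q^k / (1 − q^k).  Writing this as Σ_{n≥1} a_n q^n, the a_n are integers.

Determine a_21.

a_21 = 4

d|21:{1,3,7,21}  Σf=1+1+1+1=4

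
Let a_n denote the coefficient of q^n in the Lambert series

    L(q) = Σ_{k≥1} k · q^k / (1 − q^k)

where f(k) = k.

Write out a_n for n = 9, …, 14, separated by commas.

[q^9] f(9)=9,f(3)=3,f(1)=1 ⇒ 13
d|10:{10,5,2,1}  Σf=10+5+2+1=18
d|11:{11,1}  Σf=11+1=12
q^12  k|12↦f(k): 12:12 6:6 4:4 3:3 2:2 1:1  a_12=28
q^13  k|13↦f(k): 13:13 1:1  a_13=14
[q^14] f(14)=14,f(7)=7,f(2)=2,f(1)=1 ⇒ 24

13, 18, 12, 28, 14, 24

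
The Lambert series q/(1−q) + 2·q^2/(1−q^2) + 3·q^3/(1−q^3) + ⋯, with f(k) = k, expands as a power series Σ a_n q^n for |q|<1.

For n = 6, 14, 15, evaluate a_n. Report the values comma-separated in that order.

12, 24, 24

n=6: 6·1 3·2 2·3 1·6  f→[6+3+2+1]=12
d|14:{14,7,2,1}  Σf=14+7+2+1=24
d|15:{15,5,3,1}  Σf=15+5+3+1=24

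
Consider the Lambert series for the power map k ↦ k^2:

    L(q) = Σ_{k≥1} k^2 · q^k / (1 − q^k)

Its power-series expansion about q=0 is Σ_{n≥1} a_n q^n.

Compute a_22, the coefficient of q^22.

q^22  k|22↦f(k): 1:1 2:4 11:121 22:484  a_22=610

a_22 = 610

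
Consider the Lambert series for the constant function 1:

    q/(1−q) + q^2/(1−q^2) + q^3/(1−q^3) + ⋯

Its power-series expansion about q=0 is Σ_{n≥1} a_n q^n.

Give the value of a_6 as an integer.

q^6  k|6↦f(k): 1:1 2:1 3:1 6:1  a_6=4

a_6 = 4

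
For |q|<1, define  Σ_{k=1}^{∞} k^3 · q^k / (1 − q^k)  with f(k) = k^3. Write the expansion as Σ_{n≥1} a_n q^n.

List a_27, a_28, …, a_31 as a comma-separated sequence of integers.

20440, 25112, 24390, 31752, 29792

[q^27] f(27)=19683,f(9)=729,f(3)=27,f(1)=1 ⇒ 20440
d|28:{1,2,4,7,14,28}  Σf=1+8+64+343+2744+21952=25112
d|29:{29,1}  Σf=24389+1=24390
n=30: 1·30 2·15 3·10 5·6 6·5 10·3 15·2 30·1  f→[1+8+27+125+216+1000+3375+27000]=31752
q^31  k|31↦f(k): 31:29791 1:1  a_31=29792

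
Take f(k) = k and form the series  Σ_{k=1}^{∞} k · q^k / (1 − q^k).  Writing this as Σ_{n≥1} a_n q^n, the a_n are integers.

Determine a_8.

a_8 = 15

n=8: 1·8 2·4 4·2 8·1  f→[1+2+4+8]=15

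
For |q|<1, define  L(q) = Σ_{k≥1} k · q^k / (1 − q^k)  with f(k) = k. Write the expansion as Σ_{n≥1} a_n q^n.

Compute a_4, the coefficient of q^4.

a_4 = 7

d|4:{1,2,4}  Σf=1+2+4=7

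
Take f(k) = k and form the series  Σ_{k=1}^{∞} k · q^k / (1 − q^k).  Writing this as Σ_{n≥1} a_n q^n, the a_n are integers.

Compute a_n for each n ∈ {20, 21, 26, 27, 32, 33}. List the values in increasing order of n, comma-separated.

n=20: 20·1 10·2 5·4 4·5 2·10 1·20  f→[20+10+5+4+2+1]=42
[q^21] f(21)=21,f(7)=7,f(3)=3,f(1)=1 ⇒ 32
q^26  k|26↦f(k): 1:1 2:2 13:13 26:26  a_26=42
n=27: 1·27 3·9 9·3 27·1  f→[1+3+9+27]=40
d|32:{1,2,4,8,16,32}  Σf=1+2+4+8+16+32=63
[q^33] f(33)=33,f(11)=11,f(3)=3,f(1)=1 ⇒ 48

42, 32, 42, 40, 63, 48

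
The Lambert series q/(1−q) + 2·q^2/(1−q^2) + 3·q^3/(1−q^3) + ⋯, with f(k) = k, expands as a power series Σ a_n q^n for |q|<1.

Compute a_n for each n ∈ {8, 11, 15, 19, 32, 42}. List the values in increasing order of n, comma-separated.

d|8:{8,4,2,1}  Σf=8+4+2+1=15
n=11: 1·11 11·1  f→[1+11]=12
q^15  k|15↦f(k): 15:15 5:5 3:3 1:1  a_15=24
d|19:{19,1}  Σf=19+1=20
n=32: 32·1 16·2 8·4 4·8 2·16 1·32  f→[32+16+8+4+2+1]=63
[q^42] f(1)=1,f(2)=2,f(3)=3,f(6)=6,f(7)=7,f(14)=14,f(21)=21,f(42)=42 ⇒ 96

15, 12, 24, 20, 63, 96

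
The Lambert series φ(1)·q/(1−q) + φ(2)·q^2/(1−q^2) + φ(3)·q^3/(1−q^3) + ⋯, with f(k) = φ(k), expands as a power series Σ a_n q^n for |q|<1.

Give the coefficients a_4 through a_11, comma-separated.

d|4:{4,2,1}  Σφ=2+1+1=4
[q^5] φ(1)=1,φ(5)=4 ⇒ 5
[q^6] φ(6)=2,φ(3)=2,φ(2)=1,φ(1)=1 ⇒ 6
d|7:{7,1}  Σφ=6+1=7
d|8:{1,2,4,8}  Σφ=1+1+2+4=8
q^9  k|9↦φ(k): 9:6 3:2 1:1  a_9=9
q^10  k|10↦φ(k): 10:4 5:4 2:1 1:1  a_10=10
d|11:{11,1}  Σφ=10+1=11

4, 5, 6, 7, 8, 9, 10, 11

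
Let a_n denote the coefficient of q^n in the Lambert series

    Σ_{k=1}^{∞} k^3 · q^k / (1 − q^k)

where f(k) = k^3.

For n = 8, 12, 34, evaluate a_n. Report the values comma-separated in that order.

q^8  k|8↦f(k): 1:1 2:8 4:64 8:512  a_8=585
q^12  k|12↦f(k): 12:1728 6:216 4:64 3:27 2:8 1:1  a_12=2044
q^34  k|34↦f(k): 34:39304 17:4913 2:8 1:1  a_34=44226

585, 2044, 44226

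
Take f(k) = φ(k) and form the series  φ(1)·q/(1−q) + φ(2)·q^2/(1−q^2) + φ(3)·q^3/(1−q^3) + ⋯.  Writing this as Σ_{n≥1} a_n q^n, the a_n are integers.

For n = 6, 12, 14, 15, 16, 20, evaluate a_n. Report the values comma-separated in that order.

n=6: 6·1 3·2 2·3 1·6  φ→[2+2+1+1]=6
n=12: 1·12 2·6 3·4 4·3 6·2 12·1  φ→[1+1+2+2+2+4]=12
n=14: 14·1 7·2 2·7 1·14  φ→[6+6+1+1]=14
n=15: 1·15 3·5 5·3 15·1  φ→[1+2+4+8]=15
q^16  k|16↦φ(k): 1:1 2:1 4:2 8:4 16:8  a_16=16
q^20  k|20↦φ(k): 20:8 10:4 5:4 4:2 2:1 1:1  a_20=20

6, 12, 14, 15, 16, 20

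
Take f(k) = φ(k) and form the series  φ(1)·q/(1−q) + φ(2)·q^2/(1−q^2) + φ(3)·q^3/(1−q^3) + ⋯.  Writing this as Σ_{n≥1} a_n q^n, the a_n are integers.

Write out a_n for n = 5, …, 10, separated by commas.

d|5:{5,1}  Σφ=4+1=5
d|6:{6,3,2,1}  Σφ=2+2+1+1=6
n=7: 1·7 7·1  φ→[1+6]=7
d|8:{8,4,2,1}  Σφ=4+2+1+1=8
q^9  k|9↦φ(k): 1:1 3:2 9:6  a_9=9
n=10: 10·1 5·2 2·5 1·10  φ→[4+4+1+1]=10

5, 6, 7, 8, 9, 10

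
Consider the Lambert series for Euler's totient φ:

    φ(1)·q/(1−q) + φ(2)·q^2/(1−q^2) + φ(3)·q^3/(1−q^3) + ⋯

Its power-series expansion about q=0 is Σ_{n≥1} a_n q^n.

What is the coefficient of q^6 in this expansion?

q^6  k|6↦φ(k): 1:1 2:1 3:2 6:2  a_6=6

a_6 = 6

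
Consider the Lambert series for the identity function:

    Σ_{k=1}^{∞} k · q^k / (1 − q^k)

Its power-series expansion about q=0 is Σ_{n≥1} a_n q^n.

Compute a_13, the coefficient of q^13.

n=13: 1·13 13·1  f→[1+13]=14

a_13 = 14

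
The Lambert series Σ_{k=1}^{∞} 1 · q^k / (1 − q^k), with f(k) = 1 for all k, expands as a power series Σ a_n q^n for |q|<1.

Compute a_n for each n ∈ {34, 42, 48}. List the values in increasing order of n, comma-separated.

n=34: 34·1 17·2 2·17 1·34  f→[1+1+1+1]=4
q^42  k|42↦f(k): 42:1 21:1 14:1 7:1 6:1 3:1 2:1 1:1  a_42=8
d|48:{48,24,16,12,8,6,4,3,2,1}  Σf=1+1+1+1+1+1+1+1+1+1=10

4, 8, 10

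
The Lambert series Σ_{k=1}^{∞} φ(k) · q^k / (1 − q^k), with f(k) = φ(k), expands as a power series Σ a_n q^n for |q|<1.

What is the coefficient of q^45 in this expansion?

q^45  k|45↦φ(k): 1:1 3:2 5:4 9:6 15:8 45:24  a_45=45

a_45 = 45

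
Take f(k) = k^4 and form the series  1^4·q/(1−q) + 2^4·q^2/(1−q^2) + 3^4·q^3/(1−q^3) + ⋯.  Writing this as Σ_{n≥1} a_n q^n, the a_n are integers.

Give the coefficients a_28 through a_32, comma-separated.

[q^28] f(28)=614656,f(14)=38416,f(7)=2401,f(4)=256,f(2)=16,f(1)=1 ⇒ 655746
d|29:{1,29}  Σf=1+707281=707282
[q^30] f(1)=1,f(2)=16,f(3)=81,f(5)=625,f(6)=1296,f(10)=10000,f(15)=50625,f(30)=810000 ⇒ 872644
d|31:{31,1}  Σf=923521+1=923522
[q^32] f(32)=1048576,f(16)=65536,f(8)=4096,f(4)=256,f(2)=16,f(1)=1 ⇒ 1118481

655746, 707282, 872644, 923522, 1118481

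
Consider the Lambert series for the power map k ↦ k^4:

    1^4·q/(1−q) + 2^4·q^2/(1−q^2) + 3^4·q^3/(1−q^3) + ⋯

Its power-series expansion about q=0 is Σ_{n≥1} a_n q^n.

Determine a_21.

a_21 = 196964

q^21  k|21↦f(k): 21:194481 7:2401 3:81 1:1  a_21=196964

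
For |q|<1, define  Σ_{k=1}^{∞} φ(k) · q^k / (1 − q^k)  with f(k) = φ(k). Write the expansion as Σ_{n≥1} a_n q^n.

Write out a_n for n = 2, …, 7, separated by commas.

q^2  k|2↦φ(k): 2:1 1:1  a_2=2
q^3  k|3↦φ(k): 3:2 1:1  a_3=3
n=4: 4·1 2·2 1·4  φ→[2+1+1]=4
[q^5] φ(1)=1,φ(5)=4 ⇒ 5
q^6  k|6↦φ(k): 1:1 2:1 3:2 6:2  a_6=6
[q^7] φ(1)=1,φ(7)=6 ⇒ 7

2, 3, 4, 5, 6, 7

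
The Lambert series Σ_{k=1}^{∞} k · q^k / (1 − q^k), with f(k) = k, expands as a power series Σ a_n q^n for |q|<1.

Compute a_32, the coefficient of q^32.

a_32 = 63

d|32:{32,16,8,4,2,1}  Σf=32+16+8+4+2+1=63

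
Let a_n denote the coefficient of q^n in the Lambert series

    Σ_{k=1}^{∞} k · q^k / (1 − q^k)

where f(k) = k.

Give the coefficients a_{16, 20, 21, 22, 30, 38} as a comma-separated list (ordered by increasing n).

31, 42, 32, 36, 72, 60

n=16: 1·16 2·8 4·4 8·2 16·1  f→[1+2+4+8+16]=31
q^20  k|20↦f(k): 20:20 10:10 5:5 4:4 2:2 1:1  a_20=42
[q^21] f(1)=1,f(3)=3,f(7)=7,f(21)=21 ⇒ 32
n=22: 22·1 11·2 2·11 1·22  f→[22+11+2+1]=36
q^30  k|30↦f(k): 30:30 15:15 10:10 6:6 5:5 3:3 2:2 1:1  a_30=72
d|38:{38,19,2,1}  Σf=38+19+2+1=60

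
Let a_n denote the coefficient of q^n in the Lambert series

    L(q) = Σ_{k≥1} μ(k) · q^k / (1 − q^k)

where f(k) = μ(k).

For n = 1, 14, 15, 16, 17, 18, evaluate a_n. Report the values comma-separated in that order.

1, 0, 0, 0, 0, 0

[q^1] μ(1)=1 ⇒ 1
d|14:{1,2,7,14}  Σμ=1+(-1)+(-1)+1=0
[q^15] μ(15)=1,μ(5)=-1,μ(3)=-1,μ(1)=1 ⇒ 0
[q^16] μ(16)=0,μ(8)=0,μ(4)=0,μ(2)=-1,μ(1)=1 ⇒ 0
q^17  k|17↦μ(k): 1:1 17:-1  a_17=0
n=18: 1·18 2·9 3·6 6·3 9·2 18·1  μ→[1+(-1)+(-1)+1+0+0]=0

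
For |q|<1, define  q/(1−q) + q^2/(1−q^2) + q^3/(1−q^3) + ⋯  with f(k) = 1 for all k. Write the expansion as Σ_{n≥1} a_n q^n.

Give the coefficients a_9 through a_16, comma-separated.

[q^9] f(1)=1,f(3)=1,f(9)=1 ⇒ 3
d|10:{10,5,2,1}  Σf=1+1+1+1=4
n=11: 1·11 11·1  f→[1+1]=2
n=12: 1·12 2·6 3·4 4·3 6·2 12·1  f→[1+1+1+1+1+1]=6
d|13:{1,13}  Σf=1+1=2
n=14: 14·1 7·2 2·7 1·14  f→[1+1+1+1]=4
[q^15] f(15)=1,f(5)=1,f(3)=1,f(1)=1 ⇒ 4
[q^16] f(1)=1,f(2)=1,f(4)=1,f(8)=1,f(16)=1 ⇒ 5

3, 4, 2, 6, 2, 4, 4, 5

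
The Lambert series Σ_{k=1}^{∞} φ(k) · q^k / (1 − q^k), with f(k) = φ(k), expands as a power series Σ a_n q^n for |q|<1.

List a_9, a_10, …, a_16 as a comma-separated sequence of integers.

n=9: 1·9 3·3 9·1  φ→[1+2+6]=9
n=10: 10·1 5·2 2·5 1·10  φ→[4+4+1+1]=10
d|11:{11,1}  Σφ=10+1=11
[q^12] φ(1)=1,φ(2)=1,φ(3)=2,φ(4)=2,φ(6)=2,φ(12)=4 ⇒ 12
q^13  k|13↦φ(k): 13:12 1:1  a_13=13
d|14:{14,7,2,1}  Σφ=6+6+1+1=14
n=15: 1·15 3·5 5·3 15·1  φ→[1+2+4+8]=15
n=16: 1·16 2·8 4·4 8·2 16·1  φ→[1+1+2+4+8]=16

9, 10, 11, 12, 13, 14, 15, 16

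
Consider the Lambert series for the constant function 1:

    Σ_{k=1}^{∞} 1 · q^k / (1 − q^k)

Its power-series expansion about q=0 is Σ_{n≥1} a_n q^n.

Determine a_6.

a_6 = 4

n=6: 6·1 3·2 2·3 1·6  f→[1+1+1+1]=4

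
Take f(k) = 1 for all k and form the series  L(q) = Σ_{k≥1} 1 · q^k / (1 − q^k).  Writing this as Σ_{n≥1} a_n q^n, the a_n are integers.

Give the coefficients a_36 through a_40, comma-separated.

9, 2, 4, 4, 8

q^36  k|36↦f(k): 1:1 2:1 3:1 4:1 6:1 9:1 12:1 18:1 36:1  a_36=9
[q^37] f(37)=1,f(1)=1 ⇒ 2
[q^38] f(38)=1,f(19)=1,f(2)=1,f(1)=1 ⇒ 4
d|39:{39,13,3,1}  Σf=1+1+1+1=4
q^40  k|40↦f(k): 1:1 2:1 4:1 5:1 8:1 10:1 20:1 40:1  a_40=8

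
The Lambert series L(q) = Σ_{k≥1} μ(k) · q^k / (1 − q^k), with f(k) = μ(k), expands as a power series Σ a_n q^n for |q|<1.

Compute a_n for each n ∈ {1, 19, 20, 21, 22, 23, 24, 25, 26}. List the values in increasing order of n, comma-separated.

q^1  k|1↦μ(k): 1:1  a_1=1
d|19:{1,19}  Σμ=1+(-1)=0
n=20: 1·20 2·10 4·5 5·4 10·2 20·1  μ→[1+(-1)+0+(-1)+1+0]=0
q^21  k|21↦μ(k): 21:1 7:-1 3:-1 1:1  a_21=0
d|22:{1,2,11,22}  Σμ=1+(-1)+(-1)+1=0
q^23  k|23↦μ(k): 23:-1 1:1  a_23=0
[q^24] μ(1)=1,μ(2)=-1,μ(3)=-1,μ(4)=0,μ(6)=1,μ(8)=0,μ(12)=0,μ(24)=0 ⇒ 0
n=25: 1·25 5·5 25·1  μ→[1+(-1)+0]=0
n=26: 26·1 13·2 2·13 1·26  μ→[1+(-1)+(-1)+1]=0

1, 0, 0, 0, 0, 0, 0, 0, 0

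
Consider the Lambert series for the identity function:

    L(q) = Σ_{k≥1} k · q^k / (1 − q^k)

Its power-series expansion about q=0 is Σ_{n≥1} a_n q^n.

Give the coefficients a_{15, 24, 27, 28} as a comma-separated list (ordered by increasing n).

24, 60, 40, 56

d|15:{15,5,3,1}  Σf=15+5+3+1=24
n=24: 1·24 2·12 3·8 4·6 6·4 8·3 12·2 24·1  f→[1+2+3+4+6+8+12+24]=60
[q^27] f(1)=1,f(3)=3,f(9)=9,f(27)=27 ⇒ 40
d|28:{1,2,4,7,14,28}  Σf=1+2+4+7+14+28=56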